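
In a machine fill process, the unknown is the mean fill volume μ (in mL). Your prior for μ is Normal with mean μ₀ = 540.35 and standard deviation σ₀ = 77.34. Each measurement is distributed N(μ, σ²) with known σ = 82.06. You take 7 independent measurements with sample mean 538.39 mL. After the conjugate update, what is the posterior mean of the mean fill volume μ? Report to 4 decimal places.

For Normal data with known variance σ², a Normal(μ₀, σ₀²) prior on μ is conjugate. Posterior precision = 1/σ₀² + n/σ²; posterior mean is the precision-weighted average of μ₀ and x̄.
n·x̄ = 7·538.39 = 3768.73.
σ₀² = 77.34² = 5981.4756, σ² = 82.06² = 6733.8436; σ² + n·σ₀² = 6733.8436 + 7·5981.4756 = 48604.1728.
Posterior mean = (μ₀/σ₀² + n·x̄/σ²)/(1/σ₀² + n/σ²) = (σ²·μ₀ + σ₀²·n·x̄)/(σ² + n·σ₀²) = (6733.8436·540.35 + 5981.4756·3768.73)/48604.1728 = 26181198.927248/48604.1728 = 538.6615.

538.6615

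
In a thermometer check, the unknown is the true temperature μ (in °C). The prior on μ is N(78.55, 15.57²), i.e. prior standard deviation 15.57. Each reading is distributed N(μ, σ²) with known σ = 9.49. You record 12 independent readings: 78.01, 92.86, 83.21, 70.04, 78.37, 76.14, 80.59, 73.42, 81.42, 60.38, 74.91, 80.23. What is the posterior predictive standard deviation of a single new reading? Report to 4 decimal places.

9.8661

For Normal data with known variance σ², a Normal(μ₀, σ₀²) prior on μ is conjugate. Posterior precision = 1/σ₀² + n/σ²; posterior mean is the precision-weighted average of μ₀ and x̄.
σ₀² = 15.57² = 242.4249, σ² = 9.49² = 90.0601; σ² + n·σ₀² = 90.0601 + 12·242.4249 = 2999.1589.
Posterior precision = 1/σ₀² + n/σ² = 1/242.4249 + 12/90.0601 = (σ² + n·σ₀²)/(σ₀²σ²) = 2999.1589/(242.4249·90.0601); posterior variance σₙ² = σ₀²σ²/(σ² + n·σ₀²) = 242.4249·90.0601/2999.1589 = 7.279645.
Predictive variance for one new observation = σₙ² + σ² = 242.4249·90.0601/2999.1589 + 90.0601 = σ²·(σ₀² + 2999.1589)/2999.1589 = 90.0601·3241.5838/2999.1589 = 97.339745; SD = √(90.0601·3241.5838/2999.1589) = 9.8661.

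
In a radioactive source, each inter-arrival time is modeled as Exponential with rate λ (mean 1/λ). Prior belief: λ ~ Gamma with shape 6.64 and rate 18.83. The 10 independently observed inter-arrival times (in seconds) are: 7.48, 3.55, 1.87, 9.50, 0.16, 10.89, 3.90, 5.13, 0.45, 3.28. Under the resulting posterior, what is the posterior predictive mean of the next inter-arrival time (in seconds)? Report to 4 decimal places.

4.1586

With a Gamma(shape α, rate β) prior on the exponential rate λ, the posterior after n observations with total T = Σxᵢ is Gamma(α+n, β+T).
Sum of observations T = 46.21 seconds; n = 10.
Posterior: Gamma(6.64+10, 18.83+46.21) = Gamma(16.64, 65.04).
The predictive distribution for the next observation is Lomax; its mean is β/(α−1) = 65.04/15.64 = 4.1586.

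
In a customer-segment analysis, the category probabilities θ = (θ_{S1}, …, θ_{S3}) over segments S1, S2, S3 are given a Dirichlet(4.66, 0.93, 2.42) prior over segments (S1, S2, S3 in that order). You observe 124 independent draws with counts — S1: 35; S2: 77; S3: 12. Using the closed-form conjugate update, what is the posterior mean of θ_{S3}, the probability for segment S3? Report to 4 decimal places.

0.1092

The Dirichlet prior is conjugate to the Multinomial likelihood: each posterior αⱼ = prior αⱼ + observed count nⱼ.
Posterior concentration: (39.66, 77.93, 14.42), total = 132.01.
E[θ_{S3}|data] = α_{S3}/Σα = 14.42/132.01 = 0.1092.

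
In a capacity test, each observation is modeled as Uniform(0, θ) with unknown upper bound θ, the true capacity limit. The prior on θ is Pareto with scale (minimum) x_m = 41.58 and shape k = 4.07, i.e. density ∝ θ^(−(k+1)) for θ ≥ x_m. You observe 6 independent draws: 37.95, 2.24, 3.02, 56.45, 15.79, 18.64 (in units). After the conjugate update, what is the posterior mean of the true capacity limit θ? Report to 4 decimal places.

62.6738

A Pareto(scale x_m, shape k) prior on the upper bound θ of Uniform(0, θ) is conjugate: posterior is Pareto(max(x_m, max xᵢ), k + n).
Sample maximum = 56.45; prior scale x_m = 41.58 → posterior scale = max = 56.45.
Posterior shape = 4.07 + 6 = 10.07.
E[θ|data] = k·x_m/(k−1) = 10.07·56.45/9.07 = 62.6738.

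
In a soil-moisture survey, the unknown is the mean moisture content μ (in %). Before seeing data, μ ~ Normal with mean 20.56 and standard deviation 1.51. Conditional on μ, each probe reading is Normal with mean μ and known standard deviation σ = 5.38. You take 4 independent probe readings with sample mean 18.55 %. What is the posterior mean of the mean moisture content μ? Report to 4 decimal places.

20.0784

For Normal data with known variance σ², a Normal(μ₀, σ₀²) prior on μ is conjugate. Posterior precision = 1/σ₀² + n/σ²; posterior mean is the precision-weighted average of μ₀ and x̄.
n·x̄ = 4·18.55 = 74.2.
σ₀² = 1.51² = 2.2801, σ² = 5.38² = 28.9444; σ² + n·σ₀² = 28.9444 + 4·2.2801 = 38.0648.
Posterior mean = (μ₀/σ₀² + n·x̄/σ²)/(1/σ₀² + n/σ²) = (σ²·μ₀ + σ₀²·n·x̄)/(σ² + n·σ₀²) = (28.9444·20.56 + 2.2801·74.2)/38.0648 = 764.280284/38.0648 = 20.0784.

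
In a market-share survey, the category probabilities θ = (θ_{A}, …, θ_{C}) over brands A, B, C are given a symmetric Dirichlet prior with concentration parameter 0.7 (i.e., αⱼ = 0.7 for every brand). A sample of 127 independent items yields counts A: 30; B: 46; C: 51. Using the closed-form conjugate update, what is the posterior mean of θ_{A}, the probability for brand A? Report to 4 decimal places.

The Dirichlet prior is conjugate to the Multinomial likelihood: each posterior αⱼ = prior αⱼ + observed count nⱼ.
Posterior concentration: (30.7, 46.7, 51.7), total = 129.1.
E[θ_{A}|data] = α_{A}/Σα = 30.7/129.1 = 0.2378.

0.2378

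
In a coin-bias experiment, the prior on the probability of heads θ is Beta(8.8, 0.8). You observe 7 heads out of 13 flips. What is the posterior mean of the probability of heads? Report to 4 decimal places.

The Beta prior is conjugate to a Binomial/Bernoulli likelihood; the update adds successes to α and failures to β.
Posterior: Beta(α+k, β+n−k) = Beta(8.8+7, 0.8+6) = Beta(15.8, 6.8).
Posterior mean = α/(α+β) = 15.8/22.6 = 0.6991.

0.6991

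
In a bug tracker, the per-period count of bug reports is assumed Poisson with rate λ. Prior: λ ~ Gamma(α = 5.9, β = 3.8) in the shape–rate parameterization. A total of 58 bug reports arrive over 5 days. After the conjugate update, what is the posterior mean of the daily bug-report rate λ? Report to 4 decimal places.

With a Gamma(shape α, rate β) prior, the Poisson likelihood is conjugate: the posterior is Gamma(α + ΣXᵢ, β + n).
Posterior: Gamma(α+S, β+n) = Gamma(5.9+58, 3.8+5) = Gamma(63.9, 8.8).
Posterior mean = α/β = 63.9/8.8 = 7.2614.

7.2614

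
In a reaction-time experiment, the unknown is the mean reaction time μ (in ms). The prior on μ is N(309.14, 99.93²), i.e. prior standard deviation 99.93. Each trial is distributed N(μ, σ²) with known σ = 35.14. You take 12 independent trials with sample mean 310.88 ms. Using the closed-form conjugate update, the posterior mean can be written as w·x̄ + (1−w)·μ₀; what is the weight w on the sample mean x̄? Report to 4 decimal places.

0.9898

For Normal data with known variance σ², a Normal(μ₀, σ₀²) prior on μ is conjugate. Posterior precision = 1/σ₀² + n/σ²; posterior mean is the precision-weighted average of μ₀ and x̄.
σ₀² = 99.93² = 9986.0049, σ² = 35.14² = 1234.8196. Prior precision 1/σ₀² = 1/9986.0049; data precision n/σ² = 12/1234.8196.
w = (n/σ²)/(1/σ₀² + n/σ²) = n·σ₀²/(σ² + n·σ₀²) = 12·9986.0049/(1234.8196 + 12·9986.0049) = 119832.0588/121066.8784 = 0.9898.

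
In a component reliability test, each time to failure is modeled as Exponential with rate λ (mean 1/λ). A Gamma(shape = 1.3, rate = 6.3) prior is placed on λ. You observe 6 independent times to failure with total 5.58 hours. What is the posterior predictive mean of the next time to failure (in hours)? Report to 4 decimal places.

1.8857

With a Gamma(shape α, rate β) prior on the exponential rate λ, the posterior after n observations with total T = Σxᵢ is Gamma(α+n, β+T).
Posterior: Gamma(1.3+6, 6.3+5.58) = Gamma(7.3, 11.88).
The predictive distribution for the next observation is Lomax; its mean is β/(α−1) = 11.88/6.3 = 1.8857.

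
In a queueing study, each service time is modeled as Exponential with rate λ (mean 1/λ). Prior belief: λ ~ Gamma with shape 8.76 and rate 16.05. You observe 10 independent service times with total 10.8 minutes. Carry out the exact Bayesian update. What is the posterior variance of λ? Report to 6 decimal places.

0.026022

With a Gamma(shape α, rate β) prior on the exponential rate λ, the posterior after n observations with total T = Σxᵢ is Gamma(α+n, β+T).
Posterior: Gamma(8.76+10, 16.05+10.8) = Gamma(18.76, 26.85).
Var = α/β² = 0.026022.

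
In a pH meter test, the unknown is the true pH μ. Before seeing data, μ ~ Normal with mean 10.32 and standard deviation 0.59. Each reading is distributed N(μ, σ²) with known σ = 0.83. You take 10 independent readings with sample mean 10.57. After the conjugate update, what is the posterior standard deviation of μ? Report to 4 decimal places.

0.2398

For Normal data with known variance σ², a Normal(μ₀, σ₀²) prior on μ is conjugate. Posterior precision = 1/σ₀² + n/σ²; posterior mean is the precision-weighted average of μ₀ and x̄.
σ₀² = 0.59² = 0.3481, σ² = 0.83² = 0.6889; σ² + n·σ₀² = 0.6889 + 10·0.3481 = 4.1699.
Posterior precision = 1/σ₀² + n/σ² = 1/0.3481 + 10/0.6889 = (σ² + n·σ₀²)/(σ₀²σ²) = 4.1699/(0.3481·0.6889); posterior variance σₙ² = σ₀²σ²/(σ² + n·σ₀²) = 0.3481·0.6889/4.1699 = 0.057509.
Posterior SD = √σₙ² = √(0.3481·0.6889/4.1699) = 0.2398.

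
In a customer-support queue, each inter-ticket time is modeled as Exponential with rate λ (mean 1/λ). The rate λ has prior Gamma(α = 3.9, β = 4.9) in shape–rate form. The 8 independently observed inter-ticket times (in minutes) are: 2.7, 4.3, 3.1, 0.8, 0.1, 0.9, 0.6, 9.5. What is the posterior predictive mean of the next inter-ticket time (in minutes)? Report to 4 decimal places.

With a Gamma(shape α, rate β) prior on the exponential rate λ, the posterior after n observations with total T = Σxᵢ is Gamma(α+n, β+T).
Sum of observations T = 22.0 minutes; n = 8.
Posterior: Gamma(3.9+8, 4.9+22.0) = Gamma(11.9, 26.9).
The predictive distribution for the next observation is Lomax; its mean is β/(α−1) = 26.9/10.9 = 2.4679.

2.4679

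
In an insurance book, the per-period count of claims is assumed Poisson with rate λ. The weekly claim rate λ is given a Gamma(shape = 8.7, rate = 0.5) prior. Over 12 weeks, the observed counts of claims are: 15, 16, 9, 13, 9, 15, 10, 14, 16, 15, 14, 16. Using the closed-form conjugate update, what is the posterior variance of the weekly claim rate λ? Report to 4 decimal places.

1.0925

With a Gamma(shape α, rate β) prior, the Poisson likelihood is conjugate: the posterior is Gamma(α + ΣXᵢ, β + n).
Sum of counts S = 162 over n = 12 weeks.
Posterior: Gamma(α+S, β+n) = Gamma(8.7+162, 0.5+12) = Gamma(170.7, 12.5).
Var = α/β² = 170.7/12.5² = 1.0925.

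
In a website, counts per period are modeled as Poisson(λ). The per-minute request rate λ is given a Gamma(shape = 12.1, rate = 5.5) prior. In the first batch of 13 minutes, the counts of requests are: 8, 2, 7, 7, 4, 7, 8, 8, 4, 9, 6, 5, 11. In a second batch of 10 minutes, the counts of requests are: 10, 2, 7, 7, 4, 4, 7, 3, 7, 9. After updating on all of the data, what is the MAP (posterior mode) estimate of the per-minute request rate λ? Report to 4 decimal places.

With a Gamma(shape α, rate β) prior, the Poisson likelihood is conjugate: the posterior is Gamma(α + ΣXᵢ, β + n).
Batch 1: sum of counts S = 86 over n = 13 minutes.
After batch 1: Gamma(α+S, β+n) = Gamma(12.1+86, 5.5+13) = Gamma(98.1, 18.5).
Batch 2: sum of counts S = 60 over n = 10 minutes.
After batch 2: Gamma(α+S, β+n) = Gamma(98.1+60, 18.5+10) = Gamma(158.1, 28.5).
Mode of Gamma(α,β) for α≥1 is (α−1)/β = 157.1/28.5 = 5.5123.

5.5123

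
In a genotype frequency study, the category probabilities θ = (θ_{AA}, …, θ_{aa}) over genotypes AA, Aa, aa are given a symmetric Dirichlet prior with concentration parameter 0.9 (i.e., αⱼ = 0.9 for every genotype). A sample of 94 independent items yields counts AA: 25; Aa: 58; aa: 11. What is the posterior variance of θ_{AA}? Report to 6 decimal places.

The Dirichlet prior is conjugate to the Multinomial likelihood: each posterior αⱼ = prior αⱼ + observed count nⱼ.
Posterior concentration: (25.9, 58.9, 11.9), total = 96.7.
Var[θ_j] = α_j(Σα−α_j)/((Σα)²(Σα+1)) = 25.9·70.8/(96.7²·97.7) = 0.002007.

0.002007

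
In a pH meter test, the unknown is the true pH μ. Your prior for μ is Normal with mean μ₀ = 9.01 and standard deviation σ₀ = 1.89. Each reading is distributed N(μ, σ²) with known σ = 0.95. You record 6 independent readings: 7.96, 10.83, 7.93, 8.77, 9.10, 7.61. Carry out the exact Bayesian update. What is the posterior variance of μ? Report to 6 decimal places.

For Normal data with known variance σ², a Normal(μ₀, σ₀²) prior on μ is conjugate. Posterior precision = 1/σ₀² + n/σ²; posterior mean is the precision-weighted average of μ₀ and x̄.
σ₀² = 1.89² = 3.5721, σ² = 0.95² = 0.9025; σ² + n·σ₀² = 0.9025 + 6·3.5721 = 22.3351.
Posterior precision = 1/σ₀² + n/σ² = 1/3.5721 + 6/0.9025 = (σ² + n·σ₀²)/(σ₀²σ²) = 22.3351/(3.5721·0.9025); posterior variance σₙ² = σ₀²σ²/(σ² + n·σ₀²) = 3.5721·0.9025/22.3351 = 0.144339.

0.144339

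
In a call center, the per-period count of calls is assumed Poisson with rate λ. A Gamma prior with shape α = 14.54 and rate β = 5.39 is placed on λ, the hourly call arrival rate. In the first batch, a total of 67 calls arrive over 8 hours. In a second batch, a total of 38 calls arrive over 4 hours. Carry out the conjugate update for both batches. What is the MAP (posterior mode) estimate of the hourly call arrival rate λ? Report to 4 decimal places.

With a Gamma(shape α, rate β) prior, the Poisson likelihood is conjugate: the posterior is Gamma(α + ΣXᵢ, β + n).
After batch 1: Gamma(α+S, β+n) = Gamma(14.54+67, 5.39+8) = Gamma(81.54, 13.39).
After batch 2: Gamma(α+S, β+n) = Gamma(81.54+38, 13.39+4) = Gamma(119.54, 17.39).
Mode of Gamma(α,β) for α≥1 is (α−1)/β = 118.54/17.39 = 6.8166.

6.8166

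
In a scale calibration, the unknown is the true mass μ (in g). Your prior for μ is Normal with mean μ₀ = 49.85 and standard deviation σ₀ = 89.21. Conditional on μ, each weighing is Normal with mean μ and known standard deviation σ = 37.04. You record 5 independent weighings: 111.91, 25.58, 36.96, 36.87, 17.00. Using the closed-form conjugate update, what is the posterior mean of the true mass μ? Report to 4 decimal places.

45.8035

For Normal data with known variance σ², a Normal(μ₀, σ₀²) prior on μ is conjugate. Posterior precision = 1/σ₀² + n/σ²; posterior mean is the precision-weighted average of μ₀ and x̄.
Σxᵢ = 111.91 + 25.58 + 36.96 + 36.87 + 17.00 = 228.32, so n·x̄ = 228.32.
σ₀² = 89.21² = 7958.4241, σ² = 37.04² = 1371.9616; σ² + n·σ₀² = 1371.9616 + 5·7958.4241 = 41164.0821.
Posterior mean = (μ₀/σ₀² + n·x̄/σ²)/(1/σ₀² + n/σ²) = (σ²·μ₀ + σ₀²·n·x̄)/(σ² + n·σ₀²) = (1371.9616·49.85 + 7958.4241·228.32)/41164.0821 = 1885459.676272/41164.0821 = 45.8035.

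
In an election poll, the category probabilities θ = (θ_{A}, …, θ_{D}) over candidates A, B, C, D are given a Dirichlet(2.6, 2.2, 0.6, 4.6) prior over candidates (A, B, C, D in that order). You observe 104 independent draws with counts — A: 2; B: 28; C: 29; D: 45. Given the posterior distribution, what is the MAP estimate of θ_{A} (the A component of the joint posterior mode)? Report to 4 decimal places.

The Dirichlet prior is conjugate to the Multinomial likelihood: each posterior αⱼ = prior αⱼ + observed count nⱼ.
Posterior concentration: (4.6, 30.2, 29.6, 49.6), total = 114.0.
Joint mode component: (α_{A}−1)/(Σα−K) = 3.6/110.0 = 0.0327.

0.0327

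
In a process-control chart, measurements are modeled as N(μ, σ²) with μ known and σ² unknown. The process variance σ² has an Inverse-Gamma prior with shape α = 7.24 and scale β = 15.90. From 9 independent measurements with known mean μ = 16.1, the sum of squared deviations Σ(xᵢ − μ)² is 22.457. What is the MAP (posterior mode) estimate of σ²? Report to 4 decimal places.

With known mean μ and an Inverse-Gamma(α, β) prior on σ², the Normal likelihood is conjugate: posterior is Inv-Gamma(α + n/2, β + Σ(xᵢ−μ)²/2).
Posterior: Inv-Gamma(7.24 + 9/2, 15.90 + 22.457/2) = Inv-Gamma(11.74, 27.1285).
Mode = β/(α+1) = 27.1285/12.74 = 2.1294.

2.1294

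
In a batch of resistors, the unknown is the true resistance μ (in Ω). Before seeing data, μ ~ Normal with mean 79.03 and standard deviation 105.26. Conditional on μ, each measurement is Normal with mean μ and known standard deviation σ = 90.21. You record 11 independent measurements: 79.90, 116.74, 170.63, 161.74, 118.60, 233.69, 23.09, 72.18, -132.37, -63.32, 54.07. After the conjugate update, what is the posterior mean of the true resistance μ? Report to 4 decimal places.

76.1002

For Normal data with known variance σ², a Normal(μ₀, σ₀²) prior on μ is conjugate. Posterior precision = 1/σ₀² + n/σ²; posterior mean is the precision-weighted average of μ₀ and x̄.
Σxᵢ = 79.90 + 116.74 + 170.63 + 161.74 + 118.60 + 233.69 + 23.09 + 72.18 + (-132.37) + (-63.32) + 54.07 = 834.95, so n·x̄ = 834.95.
σ₀² = 105.26² = 11079.6676, σ² = 90.21² = 8137.8441; σ² + n·σ₀² = 8137.8441 + 11·11079.6676 = 130014.1877.
Posterior mean = (μ₀/σ₀² + n·x̄/σ²)/(1/σ₀² + n/σ²) = (σ²·μ₀ + σ₀²·n·x̄)/(σ² + n·σ₀²) = (8137.8441·79.03 + 11079.6676·834.95)/130014.1877 = 9894102.281843/130014.1877 = 76.1002.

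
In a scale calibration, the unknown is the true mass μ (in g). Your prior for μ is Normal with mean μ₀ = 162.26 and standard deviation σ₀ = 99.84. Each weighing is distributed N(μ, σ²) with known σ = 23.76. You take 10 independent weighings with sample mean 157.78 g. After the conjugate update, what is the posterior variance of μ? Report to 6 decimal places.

For Normal data with known variance σ², a Normal(μ₀, σ₀²) prior on μ is conjugate. Posterior precision = 1/σ₀² + n/σ²; posterior mean is the precision-weighted average of μ₀ and x̄.
σ₀² = 99.84² = 9968.0256, σ² = 23.76² = 564.5376; σ² + n·σ₀² = 564.5376 + 10·9968.0256 = 100244.7936.
Posterior precision = 1/σ₀² + n/σ² = 1/9968.0256 + 10/564.5376 = (σ² + n·σ₀²)/(σ₀²σ²) = 100244.7936/(9968.0256·564.5376); posterior variance σₙ² = σ₀²σ²/(σ² + n·σ₀²) = 9968.0256·564.5376/100244.7936 = 56.135836.

56.135836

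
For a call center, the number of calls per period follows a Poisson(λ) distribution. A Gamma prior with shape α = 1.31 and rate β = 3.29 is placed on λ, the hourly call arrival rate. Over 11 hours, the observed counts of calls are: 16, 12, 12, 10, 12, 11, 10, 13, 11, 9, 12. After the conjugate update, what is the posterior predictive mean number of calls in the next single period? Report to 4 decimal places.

9.0490

With a Gamma(shape α, rate β) prior, the Poisson likelihood is conjugate: the posterior is Gamma(α + ΣXᵢ, β + n).
Sum of counts S = 128 over n = 11 hours.
Posterior: Gamma(α+S, β+n) = Gamma(1.31+128, 3.29+11) = Gamma(129.31, 14.29).
The predictive distribution for one future period is NegBinom with mean α/β = 9.0490.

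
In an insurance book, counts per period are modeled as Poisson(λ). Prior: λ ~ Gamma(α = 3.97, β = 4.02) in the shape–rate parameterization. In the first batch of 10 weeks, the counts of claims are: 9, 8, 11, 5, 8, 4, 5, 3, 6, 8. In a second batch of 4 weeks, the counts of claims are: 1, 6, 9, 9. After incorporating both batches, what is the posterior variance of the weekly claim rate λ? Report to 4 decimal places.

0.2955

With a Gamma(shape α, rate β) prior, the Poisson likelihood is conjugate: the posterior is Gamma(α + ΣXᵢ, β + n).
Batch 1: sum of counts S = 67 over n = 10 weeks.
After batch 1: Gamma(α+S, β+n) = Gamma(3.97+67, 4.02+10) = Gamma(70.97, 14.02).
Batch 2: sum of counts S = 25 over n = 4 weeks.
After batch 2: Gamma(α+S, β+n) = Gamma(70.97+25, 14.02+4) = Gamma(95.97, 18.02).
Var = α/β² = 95.97/18.02² = 0.2955.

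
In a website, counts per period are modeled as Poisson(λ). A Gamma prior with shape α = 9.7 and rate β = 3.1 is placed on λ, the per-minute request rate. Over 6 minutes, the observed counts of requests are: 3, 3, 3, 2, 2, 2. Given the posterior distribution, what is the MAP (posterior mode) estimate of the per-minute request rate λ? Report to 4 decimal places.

With a Gamma(shape α, rate β) prior, the Poisson likelihood is conjugate: the posterior is Gamma(α + ΣXᵢ, β + n).
Sum of counts S = 15 over n = 6 minutes.
Posterior: Gamma(α+S, β+n) = Gamma(9.7+15, 3.1+6) = Gamma(24.7, 9.1).
Mode of Gamma(α,β) for α≥1 is (α−1)/β = 23.7/9.1 = 2.6044.

2.6044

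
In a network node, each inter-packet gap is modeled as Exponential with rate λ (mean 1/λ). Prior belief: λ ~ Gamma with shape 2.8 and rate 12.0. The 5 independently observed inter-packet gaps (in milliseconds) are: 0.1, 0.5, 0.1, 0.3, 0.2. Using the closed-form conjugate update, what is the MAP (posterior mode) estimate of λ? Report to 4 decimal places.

With a Gamma(shape α, rate β) prior on the exponential rate λ, the posterior after n observations with total T = Σxᵢ is Gamma(α+n, β+T).
Sum of observations T = 1.2 milliseconds; n = 5.
Posterior: Gamma(2.8+5, 12.0+1.2) = Gamma(7.8, 13.2).
Mode = (α−1)/β = 0.5152.

0.5152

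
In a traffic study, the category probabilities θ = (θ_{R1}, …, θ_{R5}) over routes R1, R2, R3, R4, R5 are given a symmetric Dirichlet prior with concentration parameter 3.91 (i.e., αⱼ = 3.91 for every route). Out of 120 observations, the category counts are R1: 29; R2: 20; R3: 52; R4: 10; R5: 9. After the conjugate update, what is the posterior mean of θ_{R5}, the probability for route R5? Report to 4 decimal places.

The Dirichlet prior is conjugate to the Multinomial likelihood: each posterior αⱼ = prior αⱼ + observed count nⱼ.
Posterior concentration: (32.91, 23.91, 55.91, 13.91, 12.91), total = 139.55.
E[θ_{R5}|data] = α_{R5}/Σα = 12.91/139.55 = 0.0925.

0.0925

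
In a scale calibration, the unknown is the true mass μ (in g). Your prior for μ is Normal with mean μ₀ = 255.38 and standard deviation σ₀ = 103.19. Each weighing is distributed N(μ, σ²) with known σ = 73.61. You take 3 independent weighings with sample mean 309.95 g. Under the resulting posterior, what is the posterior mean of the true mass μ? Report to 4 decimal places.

For Normal data with known variance σ², a Normal(μ₀, σ₀²) prior on μ is conjugate. Posterior precision = 1/σ₀² + n/σ²; posterior mean is the precision-weighted average of μ₀ and x̄.
n·x̄ = 3·309.95 = 929.85.
σ₀² = 103.19² = 10648.1761, σ² = 73.61² = 5418.4321; σ² + n·σ₀² = 5418.4321 + 3·10648.1761 = 37362.9604.
Posterior mean = (μ₀/σ₀² + n·x̄/σ²)/(1/σ₀² + n/σ²) = (σ²·μ₀ + σ₀²·n·x̄)/(σ² + n·σ₀²) = (5418.4321·255.38 + 10648.1761·929.85)/37362.9604 = 11284965.736283/37362.9604 = 302.0362.

302.0362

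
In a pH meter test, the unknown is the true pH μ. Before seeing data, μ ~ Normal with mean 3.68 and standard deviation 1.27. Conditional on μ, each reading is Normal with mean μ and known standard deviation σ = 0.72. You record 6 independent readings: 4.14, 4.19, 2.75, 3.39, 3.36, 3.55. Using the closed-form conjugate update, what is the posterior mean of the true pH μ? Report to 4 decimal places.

3.5693

For Normal data with known variance σ², a Normal(μ₀, σ₀²) prior on μ is conjugate. Posterior precision = 1/σ₀² + n/σ²; posterior mean is the precision-weighted average of μ₀ and x̄.
Σxᵢ = 4.14 + 4.19 + 2.75 + 3.39 + 3.36 + 3.55 = 21.38, so n·x̄ = 21.38.
σ₀² = 1.27² = 1.6129, σ² = 0.72² = 0.5184; σ² + n·σ₀² = 0.5184 + 6·1.6129 = 10.1958.
Posterior mean = (μ₀/σ₀² + n·x̄/σ²)/(1/σ₀² + n/σ²) = (σ²·μ₀ + σ₀²·n·x̄)/(σ² + n·σ₀²) = (0.5184·3.68 + 1.6129·21.38)/10.1958 = 36.391514/10.1958 = 3.5693.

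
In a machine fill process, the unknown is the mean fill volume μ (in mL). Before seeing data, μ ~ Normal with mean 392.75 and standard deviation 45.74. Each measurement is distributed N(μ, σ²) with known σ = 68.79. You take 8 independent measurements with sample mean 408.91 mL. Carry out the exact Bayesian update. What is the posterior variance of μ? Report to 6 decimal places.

461.132965

For Normal data with known variance σ², a Normal(μ₀, σ₀²) prior on μ is conjugate. Posterior precision = 1/σ₀² + n/σ²; posterior mean is the precision-weighted average of μ₀ and x̄.
σ₀² = 45.74² = 2092.1476, σ² = 68.79² = 4732.0641; σ² + n·σ₀² = 4732.0641 + 8·2092.1476 = 21469.2449.
Posterior precision = 1/σ₀² + n/σ² = 1/2092.1476 + 8/4732.0641 = (σ² + n·σ₀²)/(σ₀²σ²) = 21469.2449/(2092.1476·4732.0641); posterior variance σₙ² = σ₀²σ²/(σ² + n·σ₀²) = 2092.1476·4732.0641/21469.2449 = 461.132965.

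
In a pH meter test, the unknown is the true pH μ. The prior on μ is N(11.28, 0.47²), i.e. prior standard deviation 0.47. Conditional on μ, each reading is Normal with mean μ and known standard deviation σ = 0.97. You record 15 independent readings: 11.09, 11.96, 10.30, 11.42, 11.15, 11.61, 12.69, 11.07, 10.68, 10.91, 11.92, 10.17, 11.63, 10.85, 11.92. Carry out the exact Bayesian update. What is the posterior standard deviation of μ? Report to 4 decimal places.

0.2210

For Normal data with known variance σ², a Normal(μ₀, σ₀²) prior on μ is conjugate. Posterior precision = 1/σ₀² + n/σ²; posterior mean is the precision-weighted average of μ₀ and x̄.
σ₀² = 0.47² = 0.2209, σ² = 0.97² = 0.9409; σ² + n·σ₀² = 0.9409 + 15·0.2209 = 4.2544.
Posterior precision = 1/σ₀² + n/σ² = 1/0.2209 + 15/0.9409 = (σ² + n·σ₀²)/(σ₀²σ²) = 4.2544/(0.2209·0.9409); posterior variance σₙ² = σ₀²σ²/(σ² + n·σ₀²) = 0.2209·0.9409/4.2544 = 0.048854.
Posterior SD = √σₙ² = √(0.2209·0.9409/4.2544) = 0.2210.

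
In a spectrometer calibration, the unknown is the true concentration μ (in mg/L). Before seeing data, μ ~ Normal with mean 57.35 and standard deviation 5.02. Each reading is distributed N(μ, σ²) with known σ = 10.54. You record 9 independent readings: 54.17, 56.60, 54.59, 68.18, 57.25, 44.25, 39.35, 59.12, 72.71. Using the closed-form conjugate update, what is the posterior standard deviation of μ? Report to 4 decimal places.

2.8784

For Normal data with known variance σ², a Normal(μ₀, σ₀²) prior on μ is conjugate. Posterior precision = 1/σ₀² + n/σ²; posterior mean is the precision-weighted average of μ₀ and x̄.
σ₀² = 5.02² = 25.2004, σ² = 10.54² = 111.0916; σ² + n·σ₀² = 111.0916 + 9·25.2004 = 337.8952.
Posterior precision = 1/σ₀² + n/σ² = 1/25.2004 + 9/111.0916 = (σ² + n·σ₀²)/(σ₀²σ²) = 337.8952/(25.2004·111.0916); posterior variance σₙ² = σ₀²σ²/(σ² + n·σ₀²) = 25.2004·111.0916/337.8952 = 8.285269.
Posterior SD = √σₙ² = √(25.2004·111.0916/337.8952) = 2.8784.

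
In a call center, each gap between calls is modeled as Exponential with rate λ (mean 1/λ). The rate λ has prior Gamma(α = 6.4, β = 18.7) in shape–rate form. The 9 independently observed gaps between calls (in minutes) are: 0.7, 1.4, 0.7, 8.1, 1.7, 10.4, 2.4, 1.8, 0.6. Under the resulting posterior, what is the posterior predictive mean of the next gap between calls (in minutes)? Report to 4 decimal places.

3.2292

With a Gamma(shape α, rate β) prior on the exponential rate λ, the posterior after n observations with total T = Σxᵢ is Gamma(α+n, β+T).
Sum of observations T = 27.8 minutes; n = 9.
Posterior: Gamma(6.4+9, 18.7+27.8) = Gamma(15.4, 46.5).
The predictive distribution for the next observation is Lomax; its mean is β/(α−1) = 46.5/14.4 = 3.2292.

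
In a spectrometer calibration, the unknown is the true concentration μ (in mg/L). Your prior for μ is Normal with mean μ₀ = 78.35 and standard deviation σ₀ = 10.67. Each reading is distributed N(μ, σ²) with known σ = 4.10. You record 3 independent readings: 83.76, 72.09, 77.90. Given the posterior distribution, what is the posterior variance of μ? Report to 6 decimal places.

For Normal data with known variance σ², a Normal(μ₀, σ₀²) prior on μ is conjugate. Posterior precision = 1/σ₀² + n/σ²; posterior mean is the precision-weighted average of μ₀ and x̄.
σ₀² = 10.67² = 113.8489, σ² = 4.10² = 16.81; σ² + n·σ₀² = 16.81 + 3·113.8489 = 358.3567.
Posterior precision = 1/σ₀² + n/σ² = 1/113.8489 + 3/16.81 = (σ² + n·σ₀²)/(σ₀²σ²) = 358.3567/(113.8489·16.81); posterior variance σₙ² = σ₀²σ²/(σ² + n·σ₀²) = 113.8489·16.81/358.3567 = 5.340489.

5.340489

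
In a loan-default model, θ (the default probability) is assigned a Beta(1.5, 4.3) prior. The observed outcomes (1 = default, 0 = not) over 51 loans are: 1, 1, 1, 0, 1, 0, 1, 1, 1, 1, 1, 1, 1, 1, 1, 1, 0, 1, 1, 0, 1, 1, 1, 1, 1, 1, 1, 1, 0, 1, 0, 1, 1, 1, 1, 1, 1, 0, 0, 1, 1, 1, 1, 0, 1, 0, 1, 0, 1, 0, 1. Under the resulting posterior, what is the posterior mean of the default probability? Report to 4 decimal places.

The Beta prior is conjugate to a Binomial/Bernoulli likelihood; the update adds successes to α and failures to β.
Posterior: Beta(α+k, β+n−k) = Beta(1.5+39, 4.3+12) = Beta(40.5, 16.3).
Posterior mean = α/(α+β) = 40.5/56.8 = 0.7130.

0.7130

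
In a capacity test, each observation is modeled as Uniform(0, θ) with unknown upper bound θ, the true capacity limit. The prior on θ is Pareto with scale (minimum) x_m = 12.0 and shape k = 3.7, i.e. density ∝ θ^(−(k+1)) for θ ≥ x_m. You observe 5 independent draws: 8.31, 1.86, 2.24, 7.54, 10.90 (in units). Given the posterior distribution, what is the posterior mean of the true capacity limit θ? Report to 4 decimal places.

A Pareto(scale x_m, shape k) prior on the upper bound θ of Uniform(0, θ) is conjugate: posterior is Pareto(max(x_m, max xᵢ), k + n).
Sample maximum = 10.90; prior scale x_m = 12.0 → posterior scale = max = 12.00.
Posterior shape = 3.7 + 5 = 8.7.
E[θ|data] = k·x_m/(k−1) = 8.7·12.00/7.7 = 13.5584.

13.5584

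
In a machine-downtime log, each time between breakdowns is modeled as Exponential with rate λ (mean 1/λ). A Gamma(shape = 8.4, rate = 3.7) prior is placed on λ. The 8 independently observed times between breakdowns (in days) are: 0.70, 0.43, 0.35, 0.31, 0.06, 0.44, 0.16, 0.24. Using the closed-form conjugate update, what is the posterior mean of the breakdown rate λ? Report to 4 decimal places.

2.5665

With a Gamma(shape α, rate β) prior on the exponential rate λ, the posterior after n observations with total T = Σxᵢ is Gamma(α+n, β+T).
Sum of observations T = 2.69 days; n = 8.
Posterior: Gamma(8.4+8, 3.7+2.69) = Gamma(16.4, 6.39).
Posterior mean of λ = α/β = 16.4/6.39 = 2.5665.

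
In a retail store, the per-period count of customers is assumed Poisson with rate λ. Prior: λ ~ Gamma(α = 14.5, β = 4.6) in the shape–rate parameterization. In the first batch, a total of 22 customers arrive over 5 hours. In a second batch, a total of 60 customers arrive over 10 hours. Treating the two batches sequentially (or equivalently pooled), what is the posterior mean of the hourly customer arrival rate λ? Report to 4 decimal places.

4.9235

With a Gamma(shape α, rate β) prior, the Poisson likelihood is conjugate: the posterior is Gamma(α + ΣXᵢ, β + n).
After batch 1: Gamma(α+S, β+n) = Gamma(14.5+22, 4.6+5) = Gamma(36.5, 9.6).
After batch 2: Gamma(α+S, β+n) = Gamma(36.5+60, 9.6+10) = Gamma(96.5, 19.6).
Posterior mean = α/β = 96.5/19.6 = 4.9235.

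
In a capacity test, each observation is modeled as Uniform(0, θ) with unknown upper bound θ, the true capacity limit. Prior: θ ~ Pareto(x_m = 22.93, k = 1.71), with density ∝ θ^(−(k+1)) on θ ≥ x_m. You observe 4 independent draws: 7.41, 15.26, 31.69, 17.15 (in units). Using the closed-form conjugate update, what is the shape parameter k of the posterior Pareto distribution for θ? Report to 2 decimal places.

A Pareto(scale x_m, shape k) prior on the upper bound θ of Uniform(0, θ) is conjugate: posterior is Pareto(max(x_m, max xᵢ), k + n).
Sample maximum = 31.69; prior scale x_m = 22.93 → posterior scale = max = 31.69.
Posterior shape = 1.71 + 4 = 5.71.
Posterior shape k = 5.71.

5.71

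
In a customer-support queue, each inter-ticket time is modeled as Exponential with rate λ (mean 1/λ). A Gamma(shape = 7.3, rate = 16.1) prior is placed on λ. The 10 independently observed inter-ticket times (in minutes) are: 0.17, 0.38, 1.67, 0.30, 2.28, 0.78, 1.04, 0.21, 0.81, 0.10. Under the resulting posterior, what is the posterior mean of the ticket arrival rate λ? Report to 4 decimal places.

With a Gamma(shape α, rate β) prior on the exponential rate λ, the posterior after n observations with total T = Σxᵢ is Gamma(α+n, β+T).
Sum of observations T = 7.74 minutes; n = 10.
Posterior: Gamma(7.3+10, 16.1+7.74) = Gamma(17.3, 23.84).
Posterior mean of λ = α/β = 17.3/23.84 = 0.7257.

0.7257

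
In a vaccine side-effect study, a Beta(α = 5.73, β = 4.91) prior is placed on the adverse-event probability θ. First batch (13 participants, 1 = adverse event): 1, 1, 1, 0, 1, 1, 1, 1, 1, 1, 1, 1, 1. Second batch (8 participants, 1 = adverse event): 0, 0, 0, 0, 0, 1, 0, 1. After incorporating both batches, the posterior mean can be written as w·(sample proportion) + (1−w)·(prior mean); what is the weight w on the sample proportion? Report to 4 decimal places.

0.6637

The Beta prior is conjugate to a Binomial/Bernoulli likelihood; the update adds successes to α and failures to β.
Total number of participants: n = 13 + 8 = 21.
Posterior mean = (α₀+k)/(α₀+β₀+n) = [n/(α₀+β₀+n)]·(k/n) + [(α₀+β₀)/(α₀+β₀+n)]·α₀/(α₀+β₀), so only n and the prior enter the weight.
The weight on the data is w = n/(α₀+β₀+n) = 21/(5.73+4.91+21) = 21/31.64 = 0.6637.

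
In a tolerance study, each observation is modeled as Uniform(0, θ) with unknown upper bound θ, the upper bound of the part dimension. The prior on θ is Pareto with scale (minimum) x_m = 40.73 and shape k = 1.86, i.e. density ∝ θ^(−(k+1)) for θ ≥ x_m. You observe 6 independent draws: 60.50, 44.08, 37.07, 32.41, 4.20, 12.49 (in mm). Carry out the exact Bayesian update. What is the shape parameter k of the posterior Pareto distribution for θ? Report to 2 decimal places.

A Pareto(scale x_m, shape k) prior on the upper bound θ of Uniform(0, θ) is conjugate: posterior is Pareto(max(x_m, max xᵢ), k + n).
Sample maximum = 60.50; prior scale x_m = 40.73 → posterior scale = max = 60.50.
Posterior shape = 1.86 + 6 = 7.86.
Posterior shape k = 7.86.

7.86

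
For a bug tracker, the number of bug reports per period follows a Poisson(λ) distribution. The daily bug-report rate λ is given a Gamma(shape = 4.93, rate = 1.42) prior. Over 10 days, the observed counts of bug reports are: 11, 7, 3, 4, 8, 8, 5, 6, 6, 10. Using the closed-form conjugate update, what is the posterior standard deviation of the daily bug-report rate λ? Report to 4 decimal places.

With a Gamma(shape α, rate β) prior, the Poisson likelihood is conjugate: the posterior is Gamma(α + ΣXᵢ, β + n).
Sum of counts S = 68 over n = 10 days.
Posterior: Gamma(α+S, β+n) = Gamma(4.93+68, 1.42+10) = Gamma(72.93, 11.42).
SD = √α/β = √72.93/11.42 = 0.7478.

0.7478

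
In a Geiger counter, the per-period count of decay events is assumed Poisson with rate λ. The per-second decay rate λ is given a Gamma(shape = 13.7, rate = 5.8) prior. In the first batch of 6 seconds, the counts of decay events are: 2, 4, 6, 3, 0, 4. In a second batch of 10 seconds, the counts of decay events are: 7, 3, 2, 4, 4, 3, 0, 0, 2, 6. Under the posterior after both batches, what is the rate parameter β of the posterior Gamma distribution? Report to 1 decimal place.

21.8

With a Gamma(shape α, rate β) prior, the Poisson likelihood is conjugate: the posterior is Gamma(α + ΣXᵢ, β + n).
Batch 1: sum of counts S = 19 over n = 6 seconds.
After batch 1: Gamma(α+S, β+n) = Gamma(13.7+19, 5.8+6) = Gamma(32.7, 11.8).
Batch 2: sum of counts S = 31 over n = 10 seconds.
After batch 2: Gamma(α+S, β+n) = Gamma(32.7+31, 11.8+10) = Gamma(63.7, 21.8).
Posterior β = 21.8.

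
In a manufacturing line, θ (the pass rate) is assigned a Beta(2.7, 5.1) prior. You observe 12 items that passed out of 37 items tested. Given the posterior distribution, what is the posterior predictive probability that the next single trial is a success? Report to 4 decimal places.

0.3281

The Beta prior is conjugate to a Binomial/Bernoulli likelihood; the update adds successes to α and failures to β.
Posterior: Beta(α+k, β+n−k) = Beta(2.7+12, 5.1+25) = Beta(14.7, 30.1).
For a single future Bernoulli trial, P(success | data) = α/(α+β) = 0.3281.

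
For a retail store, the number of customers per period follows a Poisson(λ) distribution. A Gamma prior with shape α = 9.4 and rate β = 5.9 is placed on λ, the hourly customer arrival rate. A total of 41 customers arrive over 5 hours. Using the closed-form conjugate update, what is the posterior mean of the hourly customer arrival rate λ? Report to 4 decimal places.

With a Gamma(shape α, rate β) prior, the Poisson likelihood is conjugate: the posterior is Gamma(α + ΣXᵢ, β + n).
Posterior: Gamma(α+S, β+n) = Gamma(9.4+41, 5.9+5) = Gamma(50.4, 10.9).
Posterior mean = α/β = 50.4/10.9 = 4.6239.

4.6239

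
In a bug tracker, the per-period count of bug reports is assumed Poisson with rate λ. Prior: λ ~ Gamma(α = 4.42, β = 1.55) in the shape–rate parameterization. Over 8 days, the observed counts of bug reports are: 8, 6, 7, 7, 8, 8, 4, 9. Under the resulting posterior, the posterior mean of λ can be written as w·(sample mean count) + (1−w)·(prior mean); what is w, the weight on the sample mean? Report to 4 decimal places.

With a Gamma(shape α, rate β) prior, the Poisson likelihood is conjugate: the posterior is Gamma(α + ΣXᵢ, β + n).
Posterior mean = (α₀+S)/(β₀+n) = [n/(β₀+n)]·(S/n) + [β₀/(β₀+n)]·(α₀/β₀), so only n and β₀ enter the weight.
Weight on data w = n/(β₀+n) = 8/(1.55+8) = 8/9.55 = 0.8377.

0.8377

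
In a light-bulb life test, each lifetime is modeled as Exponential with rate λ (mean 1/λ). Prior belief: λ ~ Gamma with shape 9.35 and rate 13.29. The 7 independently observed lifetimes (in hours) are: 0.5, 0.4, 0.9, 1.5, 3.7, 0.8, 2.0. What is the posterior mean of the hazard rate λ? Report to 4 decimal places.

0.7081

With a Gamma(shape α, rate β) prior on the exponential rate λ, the posterior after n observations with total T = Σxᵢ is Gamma(α+n, β+T).
Sum of observations T = 9.8 hours; n = 7.
Posterior: Gamma(9.35+7, 13.29+9.8) = Gamma(16.35, 23.09).
Posterior mean of λ = α/β = 16.35/23.09 = 0.7081.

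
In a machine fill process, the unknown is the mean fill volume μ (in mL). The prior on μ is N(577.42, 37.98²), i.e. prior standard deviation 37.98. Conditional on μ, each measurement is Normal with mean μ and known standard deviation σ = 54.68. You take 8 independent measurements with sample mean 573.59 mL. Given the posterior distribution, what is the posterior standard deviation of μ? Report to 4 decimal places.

17.2288

For Normal data with known variance σ², a Normal(μ₀, σ₀²) prior on μ is conjugate. Posterior precision = 1/σ₀² + n/σ²; posterior mean is the precision-weighted average of μ₀ and x̄.
σ₀² = 37.98² = 1442.4804, σ² = 54.68² = 2989.9024; σ² + n·σ₀² = 2989.9024 + 8·1442.4804 = 14529.7456.
Posterior precision = 1/σ₀² + n/σ² = 1/1442.4804 + 8/2989.9024 = (σ² + n·σ₀²)/(σ₀²σ²) = 14529.7456/(1442.4804·2989.9024); posterior variance σₙ² = σ₀²σ²/(σ² + n·σ₀²) = 1442.4804·2989.9024/14529.7456 = 296.830772.
Posterior SD = √σₙ² = √(1442.4804·2989.9024/14529.7456) = 17.2288.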